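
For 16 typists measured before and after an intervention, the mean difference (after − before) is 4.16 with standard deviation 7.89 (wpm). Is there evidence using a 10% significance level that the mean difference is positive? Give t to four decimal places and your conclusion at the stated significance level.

H0: μ_d = 0; H1: μ_d > 0 (paired t-test on the differences, right-tailed).
t = d̄/(s_d/√n) = 4.16/(7.89/√16) = 2.1090
df = n − 1 = 15
p-value = P(T ≥ 2.1090) ≈ 0.0261
Since p ≈ 0.0261 < α = 0.1, reject H0; the evidence is statistically significant.

t = 2.1090; reject H0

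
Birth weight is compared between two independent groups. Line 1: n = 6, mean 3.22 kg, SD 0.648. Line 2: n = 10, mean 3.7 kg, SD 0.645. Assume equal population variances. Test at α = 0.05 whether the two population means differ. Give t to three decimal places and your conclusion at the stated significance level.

Let group 1 = line 1, group 2 = line 2. H0: μ_1 = μ_2; H1: μ_1 ≠ μ_2 (two-sample pooled-variance t-test, two-sided).
s_p² = [(6−1)·0.648² + (10−1)·0.645²]/(6+10−2) = 0.41741
t = (3.22 − 3.7)/√[0.41741·(1/6 + 1/10)] = -1.439
df = n₁ + n₂ − 2 = 14
Two-sided p-value ≈ 0.1722
Since p ≈ 0.1722 > α = 0.05, fail to reject H0; the evidence is not statistically significant.

t = -1.439; fail to reject H0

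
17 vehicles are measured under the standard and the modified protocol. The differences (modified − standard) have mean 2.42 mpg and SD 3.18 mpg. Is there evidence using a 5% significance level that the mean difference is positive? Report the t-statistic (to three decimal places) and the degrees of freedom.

H0: μ_d = 0; H1: μ_d > 0 (paired t-test on the differences, right-tailed).
t = d̄/(s_d/√n) = 2.42/(3.18/√17) = 3.138
df = n − 1 = 16
p-value = P(T ≥ 3.138) ≈ 0.0032
Since p ≈ 0.0032 < α = 0.05, reject H0; the data support H1.

t = 3.138, df = 16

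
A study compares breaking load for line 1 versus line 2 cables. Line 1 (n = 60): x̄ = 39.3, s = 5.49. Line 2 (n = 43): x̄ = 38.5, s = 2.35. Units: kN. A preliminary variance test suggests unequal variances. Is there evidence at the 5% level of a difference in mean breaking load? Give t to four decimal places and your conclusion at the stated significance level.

Let group 1 = line 1, group 2 = line 2. H0: μ_1 = μ_2; H1: μ_1 ≠ μ_2 (Welch's two-sample t-test, two-sided).
t = (x̄_1 − x̄_2)/√(s_1²/n_1 + s_2²/n_2) = (39.3 − 38.5)/√(5.49²/60 + 2.35²/43) = 1.0073
Welch–Satterthwaite df ≈ 85.20
Two-sided p-value ≈ 0.3166
Since p ≈ 0.3166 > α = 0.05, fail to reject H0; the evidence is not statistically significant.

t = 1.0073; fail to reject H0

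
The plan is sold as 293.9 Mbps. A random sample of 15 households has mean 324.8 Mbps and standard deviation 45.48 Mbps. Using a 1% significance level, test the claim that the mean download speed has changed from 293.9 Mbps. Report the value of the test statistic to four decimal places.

H0: μ = 293.9; H1: μ ≠ 293.9 (one-sample t-test, two-sided).
t = (x̄ − μ₀)/(s/√n) = (324.8 − 293.9)/(45.48/√15) = 2.6314
df = n − 1 = 14
Two-sided p-value ≈ 0.020
Since p ≈ 0.020 > α = 0.01, fail to reject H0; the evidence is not statistically significant.

2.6314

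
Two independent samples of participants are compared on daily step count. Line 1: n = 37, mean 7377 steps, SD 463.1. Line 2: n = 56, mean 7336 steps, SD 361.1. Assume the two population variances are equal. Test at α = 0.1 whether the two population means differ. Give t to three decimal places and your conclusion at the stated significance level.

Let group 1 = line 1, group 2 = line 2. H0: μ_1 = μ_2; H1: μ_1 ≠ μ_2 (two-sample pooled-variance t-test, two-sided).
s_p² = [(37−1)·463.1² + (56−1)·361.1²]/(37+56−2) = 163651
t = (7377 − 7336)/√[163651·(1/37 + 1/56)] = 0.478
df = n₁ + n₂ − 2 = 91
Two-sided p-value ≈ 0.6335
Since p ≈ 0.6335 > α = 0.1, fail to reject H0; the evidence is not statistically significant.

t = 0.478; fail to reject H0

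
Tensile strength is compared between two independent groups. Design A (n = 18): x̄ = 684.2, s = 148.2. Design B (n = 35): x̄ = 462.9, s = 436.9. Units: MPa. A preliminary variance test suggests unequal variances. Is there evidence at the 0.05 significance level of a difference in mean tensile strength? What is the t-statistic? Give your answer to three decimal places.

Let group 1 = design A, group 2 = design B. H0: μ_1 = μ_2; H1: μ_1 ≠ μ_2 (Welch's two-sample t-test, two-sided).
t = (x̄_1 − x̄_2)/√(s_1²/n_1 + s_2²/n_2) = (684.2 − 462.9)/√(148.2²/18 + 436.9²/35) = 2.709
Welch–Satterthwaite df ≈ 46.28
Two-sided p-value ≈ 0.009
Since p ≈ 0.009 < α = 0.05, reject H0; the data support H1.

2.709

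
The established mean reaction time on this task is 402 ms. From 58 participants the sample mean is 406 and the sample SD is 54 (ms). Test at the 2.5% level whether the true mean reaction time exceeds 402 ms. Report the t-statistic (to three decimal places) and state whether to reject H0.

H0: μ = 402; H1: μ > 402 (one-sample t-test, right-tailed).
t = (x̄ − μ₀)/(s/√n) = (406 − 402)/(54/√58) = 0.564
df = n − 1 = 57
p-value = P(T ≥ 0.564) ≈ 0.2874
Since p ≈ 0.2874 > α = 0.025, fail to reject H0; the data do not provide sufficient evidence against H0.

t = 0.564; fail to reject H0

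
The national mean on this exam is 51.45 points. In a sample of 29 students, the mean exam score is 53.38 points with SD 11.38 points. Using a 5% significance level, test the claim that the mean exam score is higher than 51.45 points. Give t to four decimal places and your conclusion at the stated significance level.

H0: μ = 51.45; H1: μ > 51.45 (one-sample t-test, right-tailed).
t = (x̄ − μ₀)/(s/√n) = (53.38 − 51.45)/(11.38/√29) = 0.9133
df = n − 1 = 28
p-value = P(T ≥ 0.9133) ≈ 0.1844
Since p ≈ 0.1844 > α = 0.05, fail to reject H0; the data do not provide sufficient evidence against H0.

t = 0.9133; fail to reject H0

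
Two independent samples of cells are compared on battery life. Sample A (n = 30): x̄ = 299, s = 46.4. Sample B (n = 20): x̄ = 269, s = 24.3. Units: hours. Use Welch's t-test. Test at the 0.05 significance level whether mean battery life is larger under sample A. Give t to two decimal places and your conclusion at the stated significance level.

Let group 1 = sample A, group 2 = sample B. H0: μ_1 = μ_2; H1: μ_1 > μ_2 (Welch's two-sample t-test, right-tailed).
t = (x̄_1 − x̄_2)/√(s_1²/n_1 + s_2²/n_2) = (299 − 269)/√(46.4²/30 + 24.3²/20) = 2.98
Welch–Satterthwaite df ≈ 45.91
p-value = P(T ≥ 2.98) ≈ 0.002
Since p ≈ 0.002 < α = 0.05, reject H0; the evidence is statistically significant.

t = 2.98; reject H0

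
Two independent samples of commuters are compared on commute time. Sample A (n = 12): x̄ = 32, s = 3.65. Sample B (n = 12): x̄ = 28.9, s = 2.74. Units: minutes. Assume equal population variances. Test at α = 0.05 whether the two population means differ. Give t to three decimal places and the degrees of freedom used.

t = 2.353, df = 22

Let group 1 = sample A, group 2 = sample B. H0: μ_1 = μ_2; H1: μ_1 ≠ μ_2 (two-sample pooled-variance t-test, two-sided).
s_p² = [(12−1)·3.65² + (12−1)·2.74²]/(12+12−2) = 10.4151
t = (32 − 28.9)/√[10.4151·(1/12 + 1/12)] = 2.353
df = n₁ + n₂ − 2 = 22
Two-sided p-value ≈ 0.028
Since p ≈ 0.028 < α = 0.05, reject H0; the evidence is statistically significant.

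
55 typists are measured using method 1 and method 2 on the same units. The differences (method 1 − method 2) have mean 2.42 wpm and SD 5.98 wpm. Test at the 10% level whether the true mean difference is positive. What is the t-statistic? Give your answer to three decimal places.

H0: μ_d = 0; H1: μ_d > 0 (paired t-test on the differences, right-tailed).
t = d̄/(s_d/√n) = 2.42/(5.98/√55) = 3.001
df = n − 1 = 54
p-value = P(T ≥ 3.001) ≈ 0.002
Since p ≈ 0.002 < α = 0.1, reject H0; the data support H1.

3.001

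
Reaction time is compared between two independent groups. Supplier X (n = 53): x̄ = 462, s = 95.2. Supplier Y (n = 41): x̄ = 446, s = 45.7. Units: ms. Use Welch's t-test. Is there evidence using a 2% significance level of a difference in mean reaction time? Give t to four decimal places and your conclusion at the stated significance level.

Let group 1 = supplier X, group 2 = supplier Y. H0: μ_1 = μ_2; H1: μ_1 ≠ μ_2 (Welch's two-sample t-test, two-sided).
t = (x̄_1 − x̄_2)/√(s_1²/n_1 + s_2²/n_2) = (462 − 446)/√(95.2²/53 + 45.7²/41) = 1.0740
Welch–Satterthwaite df ≈ 78.53
Two-sided p-value ≈ 0.286
Since p ≈ 0.286 > α = 0.02, fail to reject H0; the data do not provide sufficient evidence against H0.

t = 1.0740; fail to reject H0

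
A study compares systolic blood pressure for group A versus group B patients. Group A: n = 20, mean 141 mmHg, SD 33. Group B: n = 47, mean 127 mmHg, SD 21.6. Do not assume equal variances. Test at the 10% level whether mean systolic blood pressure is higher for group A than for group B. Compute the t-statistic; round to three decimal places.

Let group 1 = group A, group 2 = group B. H0: μ_1 = μ_2; H1: μ_1 > μ_2 (Welch's two-sample t-test, right-tailed).
t = (x̄_1 − x̄_2)/√(s_1²/n_1 + s_2²/n_2) = (141 − 127)/√(33²/20 + 21.6²/47) = 1.745
Welch–Satterthwaite df ≈ 26.20
p-value = P(T ≥ 1.745) ≈ 0.0464
Since p ≈ 0.0464 < α = 0.1, reject H0; the data support H1.

1.745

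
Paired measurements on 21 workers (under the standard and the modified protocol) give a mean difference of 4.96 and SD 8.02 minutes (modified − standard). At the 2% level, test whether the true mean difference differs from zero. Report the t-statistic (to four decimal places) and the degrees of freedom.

H0: μ_d = 0; H1: μ_d ≠ 0 (paired t-test on the differences, two-sided).
t = d̄/(s_d/√n) = 4.96/(8.02/√21) = 2.8341
df = n − 1 = 20
Two-sided p-value ≈ 0.010
Since p ≈ 0.010 < α = 0.02, reject H0; the data support H1.

t = 2.8341, df = 20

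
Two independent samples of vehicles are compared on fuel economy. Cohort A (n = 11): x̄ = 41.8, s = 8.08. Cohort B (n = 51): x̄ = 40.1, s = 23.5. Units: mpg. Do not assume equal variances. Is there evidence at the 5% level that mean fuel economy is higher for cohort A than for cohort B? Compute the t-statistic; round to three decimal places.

Let group 1 = cohort A, group 2 = cohort B. H0: μ_1 = μ_2; H1: μ_1 > μ_2 (Welch's two-sample t-test, right-tailed).
t = (x̄_1 − x̄_2)/√(s_1²/n_1 + s_2²/n_2) = (41.8 − 40.1)/√(8.08²/11 + 23.5²/51) = 0.415
Welch–Satterthwaite df ≈ 47.89
p-value = P(T ≥ 0.415) ≈ 0.3399
Since p ≈ 0.3399 > α = 0.05, fail to reject H0; the evidence is not statistically significant.

0.415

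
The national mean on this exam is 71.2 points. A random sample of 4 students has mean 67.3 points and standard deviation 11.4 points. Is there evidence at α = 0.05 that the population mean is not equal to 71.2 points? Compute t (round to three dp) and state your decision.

H0: μ = 71.2; H1: μ ≠ 71.2 (one-sample t-test, two-sided).
t = (x̄ − μ₀)/(s/√n) = (67.3 − 71.2)/(11.4/√4) = -0.684
df = n − 1 = 3
Two-sided p-value ≈ 0.543
Since p ≈ 0.543 > α = 0.05, fail to reject H0; the evidence is not statistically significant.

t = -0.684; fail to reject H0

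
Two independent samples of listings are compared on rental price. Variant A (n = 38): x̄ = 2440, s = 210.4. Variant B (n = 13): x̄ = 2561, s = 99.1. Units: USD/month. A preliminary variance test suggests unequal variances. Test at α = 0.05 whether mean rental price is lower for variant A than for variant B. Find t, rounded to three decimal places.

Let group 1 = variant A, group 2 = variant B. H0: μ_1 = μ_2; H1: μ_1 < μ_2 (Welch's two-sample t-test, left-tailed).
t = (x̄_1 − x̄_2)/√(s_1²/n_1 + s_2²/n_2) = (2440 − 2561)/√(210.4²/38 + 99.1²/13) = -2.761
Welch–Satterthwaite df ≈ 43.78
p-value = P(T ≤ -2.761) ≈ 0.0042
Since p ≈ 0.0042 < α = 0.05, reject H0; the data support H1.

-2.761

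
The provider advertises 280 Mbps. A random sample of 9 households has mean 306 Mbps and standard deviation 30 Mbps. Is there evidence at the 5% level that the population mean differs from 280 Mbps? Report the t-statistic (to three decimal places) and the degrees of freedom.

H0: μ = 280; H1: μ ≠ 280 (one-sample t-test, two-sided).
t = (x̄ − μ₀)/(s/√n) = (306 − 280)/(30/√9) = 2.600
df = n − 1 = 8
Two-sided p-value ≈ 0.032
Since p ≈ 0.032 < α = 0.05, reject H0; the evidence is statistically significant.

t = 2.600, df = 8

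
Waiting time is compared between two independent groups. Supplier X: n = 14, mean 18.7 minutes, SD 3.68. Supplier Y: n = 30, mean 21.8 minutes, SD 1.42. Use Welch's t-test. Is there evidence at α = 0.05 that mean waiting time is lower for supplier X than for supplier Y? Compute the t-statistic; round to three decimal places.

Let group 1 = supplier X, group 2 = supplier Y. H0: μ_1 = μ_2; H1: μ_1 < μ_2 (Welch's two-sample t-test, left-tailed).
t = (x̄_1 − x̄_2)/√(s_1²/n_1 + s_2²/n_2) = (18.7 − 21.8)/√(3.68²/14 + 1.42²/30) = -3.048
Welch–Satterthwaite df ≈ 14.84
p-value = P(T ≤ -3.048) ≈ 0.0041
Since p ≈ 0.0041 < α = 0.05, reject H0; the evidence is statistically significant.

-3.048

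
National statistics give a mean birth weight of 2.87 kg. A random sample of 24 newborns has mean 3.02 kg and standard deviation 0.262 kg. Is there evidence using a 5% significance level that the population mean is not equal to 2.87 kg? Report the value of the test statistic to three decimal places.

H0: μ = 2.87; H1: μ ≠ 2.87 (one-sample t-test, two-sided).
t = (x̄ − μ₀)/(s/√n) = (3.02 − 2.87)/(0.262/√24) = 2.805
df = n − 1 = 23
Two-sided p-value ≈ 0.010
Since p ≈ 0.010 < α = 0.05, reject H0; the evidence is statistically significant.

2.805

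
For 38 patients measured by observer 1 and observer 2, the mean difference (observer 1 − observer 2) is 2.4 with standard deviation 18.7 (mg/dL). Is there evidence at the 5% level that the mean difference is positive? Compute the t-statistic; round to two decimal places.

H0: μ_d = 0; H1: μ_d > 0 (paired t-test on the differences, right-tailed).
t = d̄/(s_d/√n) = 2.4/(18.7/√38) = 0.79
df = n − 1 = 37
p-value = P(T ≥ 0.79) ≈ 0.2169
Since p ≈ 0.2169 > α = 0.05, fail to reject H0; the evidence is not statistically significant.

0.79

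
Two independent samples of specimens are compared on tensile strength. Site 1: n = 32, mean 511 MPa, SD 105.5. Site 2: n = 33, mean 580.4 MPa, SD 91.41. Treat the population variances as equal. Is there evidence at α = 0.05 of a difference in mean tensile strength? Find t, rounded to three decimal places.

Let group 1 = site 1, group 2 = site 2. H0: μ_1 = μ_2; H1: μ_1 ≠ μ_2 (two-sample pooled-variance t-test, two-sided).
s_p² = [(32−1)·105.5² + (33−1)·91.41²]/(32+33−2) = 9721
t = (511 − 580.4)/√[9721·(1/32 + 1/33)] = -2.837
df = n₁ + n₂ − 2 = 63
Two-sided p-value ≈ 0.0061
Since p ≈ 0.0061 < α = 0.05, reject H0; the evidence is statistically significant.

-2.837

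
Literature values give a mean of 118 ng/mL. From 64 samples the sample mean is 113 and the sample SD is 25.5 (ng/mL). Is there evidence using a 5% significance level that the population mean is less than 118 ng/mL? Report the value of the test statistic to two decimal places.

H0: μ = 118; H1: μ < 118 (one-sample t-test, left-tailed).
t = (x̄ − μ₀)/(s/√n) = (113 − 118)/(25.5/√64) = -1.57
df = n − 1 = 63
p-value = P(T ≤ -1.57) ≈ 0.0609
Since p ≈ 0.0609 > α = 0.05, fail to reject H0; the data do not provide sufficient evidence against H0.

-1.57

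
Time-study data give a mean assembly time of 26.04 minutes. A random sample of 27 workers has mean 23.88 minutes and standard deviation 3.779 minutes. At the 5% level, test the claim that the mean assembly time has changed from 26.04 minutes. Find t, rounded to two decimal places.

-2.97

H0: μ = 26.04; H1: μ ≠ 26.04 (one-sample t-test, two-sided).
t = (x̄ − μ₀)/(s/√n) = (23.88 − 26.04)/(3.779/√27) = -2.97
df = n − 1 = 26
Two-sided p-value ≈ 0.006
Since p ≈ 0.006 < α = 0.05, reject H0; the data support H1.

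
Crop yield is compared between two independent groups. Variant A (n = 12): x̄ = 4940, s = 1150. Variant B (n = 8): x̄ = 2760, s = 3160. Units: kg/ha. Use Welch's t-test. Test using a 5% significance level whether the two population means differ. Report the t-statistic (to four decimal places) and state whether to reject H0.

Let group 1 = variant A, group 2 = variant B. H0: μ_1 = μ_2; H1: μ_1 ≠ μ_2 (Welch's two-sample t-test, two-sided).
t = (x̄_1 − x̄_2)/√(s_1²/n_1 + s_2²/n_2) = (4940 − 2760)/√(1150²/12 + 3160²/8) = 1.8704
Welch–Satterthwaite df ≈ 8.25
Two-sided p-value ≈ 0.097
Since p ≈ 0.097 > α = 0.05, fail to reject H0; the evidence is not statistically significant.

t = 1.8704; fail to reject H0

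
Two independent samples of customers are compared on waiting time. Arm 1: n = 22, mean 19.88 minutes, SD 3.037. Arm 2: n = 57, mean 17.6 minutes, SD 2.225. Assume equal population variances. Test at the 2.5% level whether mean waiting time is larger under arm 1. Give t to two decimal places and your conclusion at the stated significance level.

Let group 1 = arm 1, group 2 = arm 2. H0: μ_1 = μ_2; H1: μ_1 > μ_2 (two-sample pooled-variance t-test, right-tailed).
s_p² = [(22−1)·3.037² + (57−1)·2.225²]/(22+57−2) = 6.11592
t = (19.88 − 17.6)/√[6.11592·(1/22 + 1/57)] = 3.67
df = n₁ + n₂ − 2 = 77
p-value = P(T ≥ 3.67) ≈ 0.000
Since p ≈ 0.000 < α = 0.025, reject H0; the data support H1.

t = 3.67; reject H0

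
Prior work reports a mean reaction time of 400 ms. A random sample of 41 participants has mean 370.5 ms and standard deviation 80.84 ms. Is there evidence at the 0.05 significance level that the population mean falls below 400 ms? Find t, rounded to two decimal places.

-2.34

H0: μ = 400; H1: μ < 400 (one-sample t-test, left-tailed).
t = (x̄ − μ₀)/(s/√n) = (370.5 − 400)/(80.84/√41) = -2.34
df = n − 1 = 40
p-value = P(T ≤ -2.34) ≈ 0.0123
Since p ≈ 0.0123 < α = 0.05, reject H0; the evidence is statistically significant.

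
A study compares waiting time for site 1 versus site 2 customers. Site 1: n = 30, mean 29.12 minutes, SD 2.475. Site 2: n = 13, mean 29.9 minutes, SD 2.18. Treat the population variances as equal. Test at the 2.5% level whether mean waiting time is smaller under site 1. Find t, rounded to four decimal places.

Let group 1 = site 1, group 2 = site 2. H0: μ_1 = μ_2; H1: μ_1 < μ_2 (two-sample pooled-variance t-test, left-tailed).
s_p² = [(30−1)·2.475² + (13−1)·2.18²]/(30+13−2) = 5.72371
t = (29.12 − 29.9)/√[5.72371·(1/30 + 1/13)] = -0.9819
df = n₁ + n₂ − 2 = 41
p-value = P(T ≤ -0.9819) ≈ 0.1660
Since p ≈ 0.1660 > α = 0.025, fail to reject H0; the data do not provide sufficient evidence against H0.

-0.9819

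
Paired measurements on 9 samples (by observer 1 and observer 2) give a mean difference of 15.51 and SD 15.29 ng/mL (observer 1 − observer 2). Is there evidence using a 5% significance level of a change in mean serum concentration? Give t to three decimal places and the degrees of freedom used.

t = 3.043, df = 8

H0: μ_d = 0; H1: μ_d ≠ 0 (paired t-test on the differences, two-sided).
t = d̄/(s_d/√n) = 15.51/(15.29/√9) = 3.043
df = n − 1 = 8
Two-sided p-value ≈ 0.0160
Since p ≈ 0.0160 < α = 0.05, reject H0; the data support H1.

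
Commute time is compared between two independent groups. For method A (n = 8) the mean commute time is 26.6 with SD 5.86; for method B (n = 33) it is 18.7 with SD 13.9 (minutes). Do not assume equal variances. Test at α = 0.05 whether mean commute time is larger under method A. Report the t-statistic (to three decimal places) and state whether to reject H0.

t = 2.480; reject H0

Let group 1 = method A, group 2 = method B. H0: μ_1 = μ_2; H1: μ_1 > μ_2 (Welch's two-sample t-test, right-tailed).
t = (x̄_1 − x̄_2)/√(s_1²/n_1 + s_2²/n_2) = (26.6 − 18.7)/√(5.86²/8 + 13.9²/33) = 2.480
Welch–Satterthwaite df ≈ 27.80
p-value = P(T ≥ 2.480) ≈ 0.0097
Since p ≈ 0.0097 < α = 0.05, reject H0; the data support H1.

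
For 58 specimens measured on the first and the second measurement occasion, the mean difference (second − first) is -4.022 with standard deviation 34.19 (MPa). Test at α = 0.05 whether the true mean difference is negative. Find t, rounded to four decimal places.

H0: μ_d = 0; H1: μ_d < 0 (paired t-test on the differences, left-tailed).
t = d̄/(s_d/√n) = -4.022/(34.19/√58) = -0.8959
df = n − 1 = 57
p-value = P(T ≤ -0.8959) ≈ 0.1870
Since p ≈ 0.1870 > α = 0.05, fail to reject H0; the evidence is not statistically significant.

-0.8959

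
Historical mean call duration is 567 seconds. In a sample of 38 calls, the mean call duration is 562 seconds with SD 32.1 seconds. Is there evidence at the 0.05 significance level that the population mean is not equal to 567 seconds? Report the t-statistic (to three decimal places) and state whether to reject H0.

t = -0.960; fail to reject H0

H0: μ = 567; H1: μ ≠ 567 (one-sample t-test, two-sided).
t = (x̄ − μ₀)/(s/√n) = (562 − 567)/(32.1/√38) = -0.960
df = n − 1 = 37
Two-sided p-value ≈ 0.3432
Since p ≈ 0.3432 > α = 0.05, fail to reject H0; the evidence is not statistically significant.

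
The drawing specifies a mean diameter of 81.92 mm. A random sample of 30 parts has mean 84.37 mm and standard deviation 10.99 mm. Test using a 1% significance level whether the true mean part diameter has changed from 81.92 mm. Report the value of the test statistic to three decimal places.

H0: μ = 81.92; H1: μ ≠ 81.92 (one-sample t-test, two-sided).
t = (x̄ − μ₀)/(s/√n) = (84.37 − 81.92)/(10.99/√30) = 1.221
df = n − 1 = 29
Two-sided p-value ≈ 0.232
Since p ≈ 0.232 > α = 0.01, fail to reject H0; the evidence is not statistically significant.

1.221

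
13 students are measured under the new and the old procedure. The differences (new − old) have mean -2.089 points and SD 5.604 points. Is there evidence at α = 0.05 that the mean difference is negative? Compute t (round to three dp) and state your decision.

t = -1.344; fail to reject H0

H0: μ_d = 0; H1: μ_d < 0 (paired t-test on the differences, left-tailed).
t = d̄/(s_d/√n) = -2.089/(5.604/√13) = -1.344
df = n − 1 = 12
p-value = P(T ≤ -1.344) ≈ 0.102
Since p ≈ 0.102 > α = 0.05, fail to reject H0; the data do not provide sufficient evidence against H0.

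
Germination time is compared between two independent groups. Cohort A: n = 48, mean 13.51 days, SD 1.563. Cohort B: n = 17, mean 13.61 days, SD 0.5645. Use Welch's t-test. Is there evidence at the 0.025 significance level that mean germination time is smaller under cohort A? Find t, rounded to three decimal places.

Let group 1 = cohort A, group 2 = cohort B. H0: μ_1 = μ_2; H1: μ_1 < μ_2 (Welch's two-sample t-test, left-tailed).
t = (x̄_1 − x̄_2)/√(s_1²/n_1 + s_2²/n_2) = (13.51 − 13.61)/√(1.563²/48 + 0.5645²/17) = -0.379
Welch–Satterthwaite df ≈ 62.92
p-value = P(T ≤ -0.379) ≈ 0.353
Since p ≈ 0.353 > α = 0.025, fail to reject H0; the data do not provide sufficient evidence against H0.

-0.379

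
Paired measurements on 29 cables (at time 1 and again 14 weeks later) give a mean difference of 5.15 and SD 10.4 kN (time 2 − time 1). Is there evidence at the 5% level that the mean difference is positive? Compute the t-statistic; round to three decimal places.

H0: μ_d = 0; H1: μ_d > 0 (paired t-test on the differences, right-tailed).
t = d̄/(s_d/√n) = 5.15/(10.4/√29) = 2.667
df = n − 1 = 28
p-value = P(T ≥ 2.667) ≈ 0.0063
Since p ≈ 0.0063 < α = 0.05, reject H0; the data support H1.

2.667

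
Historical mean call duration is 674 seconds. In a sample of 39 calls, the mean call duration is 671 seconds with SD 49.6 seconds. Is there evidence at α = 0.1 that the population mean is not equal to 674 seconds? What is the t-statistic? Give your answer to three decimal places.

H0: μ = 674; H1: μ ≠ 674 (one-sample t-test, two-sided).
t = (x̄ − μ₀)/(s/√n) = (671 − 674)/(49.6/√39) = -0.378
df = n − 1 = 38
Two-sided p-value ≈ 0.708
Since p ≈ 0.708 > α = 0.1, fail to reject H0; the data do not provide sufficient evidence against H0.

-0.378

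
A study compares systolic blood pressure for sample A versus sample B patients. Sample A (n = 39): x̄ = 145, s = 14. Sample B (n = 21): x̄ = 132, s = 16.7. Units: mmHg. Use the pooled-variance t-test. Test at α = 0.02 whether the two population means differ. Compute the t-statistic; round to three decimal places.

Let group 1 = sample A, group 2 = sample B. H0: μ_1 = μ_2; H1: μ_1 ≠ μ_2 (two-sample pooled-variance t-test, two-sided).
s_p² = [(39−1)·14² + (21−1)·16.7²]/(39+21−2) = 224.583
t = (145 − 132)/√[224.583·(1/39 + 1/21)] = 3.205
df = n₁ + n₂ − 2 = 58
Two-sided p-value ≈ 0.0022
Since p ≈ 0.0022 < α = 0.02, reject H0; the data support H1.

3.205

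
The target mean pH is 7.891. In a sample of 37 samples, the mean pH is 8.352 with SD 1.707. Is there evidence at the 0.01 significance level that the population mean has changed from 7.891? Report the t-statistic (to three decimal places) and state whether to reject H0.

t = 1.643; fail to reject H0

H0: μ = 7.891; H1: μ ≠ 7.891 (one-sample t-test, two-sided).
t = (x̄ − μ₀)/(s/√n) = (8.352 − 7.891)/(1.707/√37) = 1.643
df = n − 1 = 36
Two-sided p-value ≈ 0.1091
Since p ≈ 0.1091 > α = 0.01, fail to reject H0; the data do not provide sufficient evidence against H0.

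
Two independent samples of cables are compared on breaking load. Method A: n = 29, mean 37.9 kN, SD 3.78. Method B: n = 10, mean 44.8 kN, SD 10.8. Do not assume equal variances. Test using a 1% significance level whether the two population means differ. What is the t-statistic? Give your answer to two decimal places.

-1.98

Let group 1 = method A, group 2 = method B. H0: μ_1 = μ_2; H1: μ_1 ≠ μ_2 (Welch's two-sample t-test, two-sided).
t = (x̄_1 − x̄_2)/√(s_1²/n_1 + s_2²/n_2) = (37.9 − 44.8)/√(3.78²/29 + 10.8²/10) = -1.98
Welch–Satterthwaite df ≈ 9.77
Two-sided p-value ≈ 0.077
Since p ≈ 0.077 > α = 0.01, fail to reject H0; the evidence is not statistically significant.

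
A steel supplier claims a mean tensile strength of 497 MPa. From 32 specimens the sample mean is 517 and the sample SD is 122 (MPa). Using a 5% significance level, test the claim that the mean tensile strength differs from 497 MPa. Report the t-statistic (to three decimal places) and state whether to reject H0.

t = 0.927; fail to reject H0

H0: μ = 497; H1: μ ≠ 497 (one-sample t-test, two-sided).
t = (x̄ − μ₀)/(s/√n) = (517 − 497)/(122/√32) = 0.927
df = n − 1 = 31
Two-sided p-value ≈ 0.361
Since p ≈ 0.361 > α = 0.05, fail to reject H0; the evidence is not statistically significant.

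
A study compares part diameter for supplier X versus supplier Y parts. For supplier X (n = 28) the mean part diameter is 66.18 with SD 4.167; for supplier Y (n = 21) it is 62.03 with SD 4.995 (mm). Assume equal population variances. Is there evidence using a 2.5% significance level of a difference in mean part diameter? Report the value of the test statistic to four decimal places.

3.1680

Let group 1 = supplier X, group 2 = supplier Y. H0: μ_1 = μ_2; H1: μ_1 ≠ μ_2 (two-sample pooled-variance t-test, two-sided).
s_p² = [(28−1)·4.167² + (21−1)·4.995²]/(28+21−2) = 20.592
t = (66.18 − 62.03)/√[20.592·(1/28 + 1/21)] = 3.1680
df = n₁ + n₂ − 2 = 47
Two-sided p-value ≈ 0.003
Since p ≈ 0.003 < α = 0.025, reject H0; the data support H1.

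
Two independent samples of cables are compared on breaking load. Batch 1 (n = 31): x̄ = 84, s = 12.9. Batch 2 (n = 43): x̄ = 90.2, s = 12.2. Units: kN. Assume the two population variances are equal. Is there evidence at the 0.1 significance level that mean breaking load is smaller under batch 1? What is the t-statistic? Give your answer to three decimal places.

Let group 1 = batch 1, group 2 = batch 2. H0: μ_1 = μ_2; H1: μ_1 < μ_2 (two-sample pooled-variance t-test, left-tailed).
s_p² = [(31−1)·12.9² + (43−1)·12.2²]/(31+43−2) = 156.161
t = (84 − 90.2)/√[156.161·(1/31 + 1/43)] = -2.106
df = n₁ + n₂ − 2 = 72
p-value = P(T ≤ -2.106) ≈ 0.0194
Since p ≈ 0.0194 < α = 0.1, reject H0; the evidence is statistically significant.

-2.106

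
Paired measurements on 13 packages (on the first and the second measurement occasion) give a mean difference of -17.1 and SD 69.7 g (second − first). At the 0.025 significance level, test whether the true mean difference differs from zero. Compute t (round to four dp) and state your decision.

t = -0.8846; fail to reject H0

H0: μ_d = 0; H1: μ_d ≠ 0 (paired t-test on the differences, two-sided).
t = d̄/(s_d/√n) = -17.1/(69.7/√13) = -0.8846
df = n − 1 = 12
Two-sided p-value ≈ 0.394
Since p ≈ 0.394 > α = 0.025, fail to reject H0; the data do not provide sufficient evidence against H0.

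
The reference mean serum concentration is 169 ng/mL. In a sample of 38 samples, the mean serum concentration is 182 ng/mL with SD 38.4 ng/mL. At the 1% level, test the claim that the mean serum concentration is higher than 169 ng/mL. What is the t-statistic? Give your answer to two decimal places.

H0: μ = 169; H1: μ > 169 (one-sample t-test, right-tailed).
t = (x̄ − μ₀)/(s/√n) = (182 − 169)/(38.4/√38) = 2.09
df = n − 1 = 37
p-value = P(T ≥ 2.09) ≈ 0.0219
Since p ≈ 0.0219 > α = 0.01, fail to reject H0; the data do not provide sufficient evidence against H0.

2.09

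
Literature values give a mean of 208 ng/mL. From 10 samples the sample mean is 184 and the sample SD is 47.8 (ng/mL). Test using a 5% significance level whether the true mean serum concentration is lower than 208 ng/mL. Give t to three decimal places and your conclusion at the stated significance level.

t = -1.588; fail to reject H0

H0: μ = 208; H1: μ < 208 (one-sample t-test, left-tailed).
t = (x̄ − μ₀)/(s/√n) = (184 − 208)/(47.8/√10) = -1.588
df = n − 1 = 9
p-value = P(T ≤ -1.588) ≈ 0.073
Since p ≈ 0.073 > α = 0.05, fail to reject H0; the data do not provide sufficient evidence against H0.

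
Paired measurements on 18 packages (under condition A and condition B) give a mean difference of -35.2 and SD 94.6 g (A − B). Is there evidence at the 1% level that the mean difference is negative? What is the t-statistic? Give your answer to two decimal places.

H0: μ_d = 0; H1: μ_d < 0 (paired t-test on the differences, left-tailed).
t = d̄/(s_d/√n) = -35.2/(94.6/√18) = -1.58
df = n − 1 = 17
p-value = P(T ≤ -1.58) ≈ 0.0664
Since p ≈ 0.0664 > α = 0.01, fail to reject H0; the data do not provide sufficient evidence against H0.

-1.58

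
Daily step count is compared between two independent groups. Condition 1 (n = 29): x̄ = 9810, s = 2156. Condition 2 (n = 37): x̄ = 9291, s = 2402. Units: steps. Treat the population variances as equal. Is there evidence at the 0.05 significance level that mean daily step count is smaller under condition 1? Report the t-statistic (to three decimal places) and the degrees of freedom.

Let group 1 = condition 1, group 2 = condition 2. H0: μ_1 = μ_2; H1: μ_1 < μ_2 (two-sample pooled-variance t-test, left-tailed).
s_p² = [(29−1)·2156² + (37−1)·2402²]/(29+37−2) = 5279050
t = (9810 − 9291)/√[5279050·(1/29 + 1/37)] = 0.911
df = n₁ + n₂ − 2 = 64
p-value = P(T ≤ 0.911) ≈ 0.8171
Since p ≈ 0.8171 > α = 0.05, fail to reject H0; the evidence is not statistically significant.

t = 0.911, df = 64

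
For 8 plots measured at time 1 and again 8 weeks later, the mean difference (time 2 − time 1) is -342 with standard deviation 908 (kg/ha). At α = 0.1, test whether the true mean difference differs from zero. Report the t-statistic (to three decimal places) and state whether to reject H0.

t = -1.065; fail to reject H0

H0: μ_d = 0; H1: μ_d ≠ 0 (paired t-test on the differences, two-sided).
t = d̄/(s_d/√n) = -342/(908/√8) = -1.065
df = n − 1 = 7
Two-sided p-value ≈ 0.3221
Since p ≈ 0.3221 > α = 0.1, fail to reject H0; the data do not provide sufficient evidence against H0.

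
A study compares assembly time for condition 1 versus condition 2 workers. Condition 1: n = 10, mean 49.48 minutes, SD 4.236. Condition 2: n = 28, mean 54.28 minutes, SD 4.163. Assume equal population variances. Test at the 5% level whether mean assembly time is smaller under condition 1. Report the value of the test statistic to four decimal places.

Let group 1 = condition 1, group 2 = condition 2. H0: μ_1 = μ_2; H1: μ_1 < μ_2 (two-sample pooled-variance t-test, left-tailed).
s_p² = [(10−1)·4.236² + (28−1)·4.163²]/(10+28−2) = 17.4839
t = (49.48 − 54.28)/√[17.4839·(1/10 + 1/28)] = -3.1161
df = n₁ + n₂ − 2 = 36
p-value = P(T ≤ -3.1161) ≈ 0.0018
Since p ≈ 0.0018 < α = 0.05, reject H0; the data support H1.

-3.1161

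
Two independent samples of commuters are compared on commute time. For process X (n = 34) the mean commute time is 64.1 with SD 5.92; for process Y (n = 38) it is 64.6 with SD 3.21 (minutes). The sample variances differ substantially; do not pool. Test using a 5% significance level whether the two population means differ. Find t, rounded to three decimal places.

Let group 1 = process X, group 2 = process Y. H0: μ_1 = μ_2; H1: μ_1 ≠ μ_2 (Welch's two-sample t-test, two-sided).
t = (x̄_1 − x̄_2)/√(s_1²/n_1 + s_2²/n_2) = (64.1 − 64.6)/√(5.92²/34 + 3.21²/38) = -0.438
Welch–Satterthwaite df ≈ 49.59
Two-sided p-value ≈ 0.663
Since p ≈ 0.663 > α = 0.05, fail to reject H0; the data do not provide sufficient evidence against H0.

-0.438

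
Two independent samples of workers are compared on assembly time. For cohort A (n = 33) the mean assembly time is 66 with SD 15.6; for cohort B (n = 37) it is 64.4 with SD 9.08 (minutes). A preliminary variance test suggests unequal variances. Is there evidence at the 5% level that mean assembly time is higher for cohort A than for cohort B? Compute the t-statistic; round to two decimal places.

0.52

Let group 1 = cohort A, group 2 = cohort B. H0: μ_1 = μ_2; H1: μ_1 > μ_2 (Welch's two-sample t-test, right-tailed).
t = (x̄_1 − x̄_2)/√(s_1²/n_1 + s_2²/n_2) = (66 − 64.4)/√(15.6²/33 + 9.08²/37) = 0.52
Welch–Satterthwaite df ≈ 50.19
p-value = P(T ≥ 0.52) ≈ 0.3039
Since p ≈ 0.3039 > α = 0.05, fail to reject H0; the evidence is not statistically significant.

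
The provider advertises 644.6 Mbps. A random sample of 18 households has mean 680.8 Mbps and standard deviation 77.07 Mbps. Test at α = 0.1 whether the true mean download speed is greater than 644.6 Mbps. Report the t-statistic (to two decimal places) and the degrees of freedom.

t = 1.99, df = 17

H0: μ = 644.6; H1: μ > 644.6 (one-sample t-test, right-tailed).
t = (x̄ − μ₀)/(s/√n) = (680.8 − 644.6)/(77.07/√18) = 1.99
df = n − 1 = 17
p-value = P(T ≥ 1.99) ≈ 0.0313
Since p ≈ 0.0313 < α = 0.1, reject H0; the evidence is statistically significant.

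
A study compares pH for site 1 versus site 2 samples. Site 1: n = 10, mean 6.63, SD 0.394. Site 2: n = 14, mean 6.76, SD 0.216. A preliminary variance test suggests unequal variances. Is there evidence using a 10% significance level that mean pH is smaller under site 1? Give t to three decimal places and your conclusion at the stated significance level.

t = -0.947; fail to reject H0

Let group 1 = site 1, group 2 = site 2. H0: μ_1 = μ_2; H1: μ_1 < μ_2 (Welch's two-sample t-test, left-tailed).
t = (x̄_1 − x̄_2)/√(s_1²/n_1 + s_2²/n_2) = (6.63 − 6.76)/√(0.394²/10 + 0.216²/14) = -0.947
Welch–Satterthwaite df ≈ 12.87
p-value = P(T ≤ -0.947) ≈ 0.181
Since p ≈ 0.181 > α = 0.1, fail to reject H0; the evidence is not statistically significant.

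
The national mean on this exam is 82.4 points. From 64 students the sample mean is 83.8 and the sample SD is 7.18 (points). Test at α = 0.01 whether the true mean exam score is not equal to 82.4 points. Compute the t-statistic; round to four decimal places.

1.5599

H0: μ = 82.4; H1: μ ≠ 82.4 (one-sample t-test, two-sided).
t = (x̄ − μ₀)/(s/√n) = (83.8 − 82.4)/(7.18/√64) = 1.5599
df = n − 1 = 63
Two-sided p-value ≈ 0.1238
Since p ≈ 0.1238 > α = 0.01, fail to reject H0; the evidence is not statistically significant.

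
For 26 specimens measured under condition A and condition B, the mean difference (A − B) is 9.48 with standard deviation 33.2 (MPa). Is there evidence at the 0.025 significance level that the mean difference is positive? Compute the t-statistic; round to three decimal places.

H0: μ_d = 0; H1: μ_d > 0 (paired t-test on the differences, right-tailed).
t = d̄/(s_d/√n) = 9.48/(33.2/√26) = 1.456
df = n − 1 = 25
p-value = P(T ≥ 1.456) ≈ 0.079
Since p ≈ 0.079 > α = 0.025, fail to reject H0; the evidence is not statistically significant.

1.456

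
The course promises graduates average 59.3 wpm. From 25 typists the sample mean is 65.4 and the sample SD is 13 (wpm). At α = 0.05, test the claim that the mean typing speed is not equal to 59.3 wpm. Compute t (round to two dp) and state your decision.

H0: μ = 59.3; H1: μ ≠ 59.3 (one-sample t-test, two-sided).
t = (x̄ − μ₀)/(s/√n) = (65.4 − 59.3)/(13/√25) = 2.35
df = n − 1 = 24
Two-sided p-value ≈ 0.0276
Since p ≈ 0.0276 < α = 0.05, reject H0; the data support H1.

t = 2.35; reject H0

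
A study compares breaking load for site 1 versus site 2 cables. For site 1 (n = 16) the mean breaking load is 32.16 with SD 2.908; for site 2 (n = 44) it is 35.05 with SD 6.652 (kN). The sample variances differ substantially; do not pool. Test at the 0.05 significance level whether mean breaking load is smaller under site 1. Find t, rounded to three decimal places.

Let group 1 = site 1, group 2 = site 2. H0: μ_1 = μ_2; H1: μ_1 < μ_2 (Welch's two-sample t-test, left-tailed).
t = (x̄_1 − x̄_2)/√(s_1²/n_1 + s_2²/n_2) = (32.16 − 35.05)/√(2.908²/16 + 6.652²/44) = -2.333
Welch–Satterthwaite df ≈ 55.85
p-value = P(T ≤ -2.333) ≈ 0.012
Since p ≈ 0.012 < α = 0.05, reject H0; the data support H1.

-2.333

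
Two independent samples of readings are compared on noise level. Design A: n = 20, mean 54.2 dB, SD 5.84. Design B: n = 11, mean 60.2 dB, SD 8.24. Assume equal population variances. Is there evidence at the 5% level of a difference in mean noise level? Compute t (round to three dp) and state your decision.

t = -2.363; reject H0

Let group 1 = design A, group 2 = design B. H0: μ_1 = μ_2; H1: μ_1 ≠ μ_2 (two-sample pooled-variance t-test, two-sided).
s_p² = [(20−1)·5.84² + (11−1)·8.24²]/(20+11−2) = 45.758
t = (54.2 − 60.2)/√[45.758·(1/20 + 1/11)] = -2.363
df = n₁ + n₂ − 2 = 29
Two-sided p-value ≈ 0.0251
Since p ≈ 0.0251 < α = 0.05, reject H0; the evidence is statistically significant.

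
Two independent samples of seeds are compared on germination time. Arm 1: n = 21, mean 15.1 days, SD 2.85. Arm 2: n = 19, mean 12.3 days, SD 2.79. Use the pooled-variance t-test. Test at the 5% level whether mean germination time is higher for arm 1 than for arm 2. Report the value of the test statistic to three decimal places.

3.134

Let group 1 = arm 1, group 2 = arm 2. H0: μ_1 = μ_2; H1: μ_1 > μ_2 (two-sample pooled-variance t-test, right-tailed).
s_p² = [(21−1)·2.85² + (19−1)·2.79²]/(21+19−2) = 7.96221
t = (15.1 − 12.3)/√[7.96221·(1/21 + 1/19)] = 3.134
df = n₁ + n₂ − 2 = 38
p-value = P(T ≥ 3.134) ≈ 0.0017
Since p ≈ 0.0017 < α = 0.05, reject H0; the evidence is statistically significant.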